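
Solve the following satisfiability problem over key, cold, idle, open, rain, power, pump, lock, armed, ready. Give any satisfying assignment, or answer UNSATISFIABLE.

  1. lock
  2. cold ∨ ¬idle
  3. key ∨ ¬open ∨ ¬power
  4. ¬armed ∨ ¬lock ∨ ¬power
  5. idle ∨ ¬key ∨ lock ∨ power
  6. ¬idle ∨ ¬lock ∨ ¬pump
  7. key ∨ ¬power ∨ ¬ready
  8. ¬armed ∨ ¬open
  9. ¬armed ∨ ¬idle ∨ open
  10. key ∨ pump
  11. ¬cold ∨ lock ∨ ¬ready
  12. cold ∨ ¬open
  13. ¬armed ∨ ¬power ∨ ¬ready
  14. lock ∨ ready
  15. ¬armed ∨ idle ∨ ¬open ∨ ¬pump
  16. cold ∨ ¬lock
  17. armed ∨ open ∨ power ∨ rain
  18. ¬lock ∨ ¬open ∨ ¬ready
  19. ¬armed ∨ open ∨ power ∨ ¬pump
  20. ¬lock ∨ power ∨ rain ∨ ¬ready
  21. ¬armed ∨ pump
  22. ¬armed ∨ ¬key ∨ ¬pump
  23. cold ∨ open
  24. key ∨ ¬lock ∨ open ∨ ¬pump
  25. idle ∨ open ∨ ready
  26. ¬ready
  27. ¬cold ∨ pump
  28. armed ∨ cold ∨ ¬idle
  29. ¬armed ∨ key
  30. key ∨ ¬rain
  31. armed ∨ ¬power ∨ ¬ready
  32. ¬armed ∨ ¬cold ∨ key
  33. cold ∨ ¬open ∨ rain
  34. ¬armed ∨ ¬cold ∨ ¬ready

Unit clause (lock) forces lock = True.
In (cold ∨ ¬lock) only cold is left, so cold = True.
Unit clause (¬ready) forces ready = False.
In (¬cold ∨ pump) only pump is left, so pump = True.
In (¬idle ∨ ¬lock ∨ ¬pump) only ¬idle is left, so idle = False.
In (idle ∨ open ∨ ready) only open is left, so open = True.
In (¬armed ∨ ¬open) only ¬armed is left, so armed = False.
Set key = False.
  then (key ∨ ¬open ∨ ¬power) forces power = False.
  then (key ∨ ¬rain) forces rain = False.
All clauses satisfied.

key = False, cold = True, idle = False, open = True, rain = False, power = False, pump = True, lock = True, armed = False, ready = False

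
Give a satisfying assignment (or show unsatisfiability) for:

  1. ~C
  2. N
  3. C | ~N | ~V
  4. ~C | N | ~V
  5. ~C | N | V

Unit clause (~C) forces C = False.
Unit clause (N) forces N = True.
In (C | ~N | ~V) only ~V is left, so V = False.
Check each clause:
  (~C): ~C holds.
  (N): N holds.
  (C | ~N | ~V): ~V holds.
  (~C | N | ~V): ~C holds.
  (~C | N | V): ~C holds.
All clauses satisfied.

V: False, C: False, N: True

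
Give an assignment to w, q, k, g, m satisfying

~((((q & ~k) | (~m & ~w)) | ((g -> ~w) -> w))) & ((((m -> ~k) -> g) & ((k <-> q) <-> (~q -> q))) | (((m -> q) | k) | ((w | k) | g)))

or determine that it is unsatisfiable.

w=F, q=F, k=T, g=T, m=T

  ~((((q & ~k) | (~m & ~w)) | ((g -> ~w) -> w))) = True
    ((q & ~k) | (~m & ~w)) | ((g -> ~w) -> w) = False
      (q & ~k) | (~m & ~w) = False
        q & ~k = False
          ~k = False
        ~m & ~w = False
          ~m = False
          ~w = True
      (g -> ~w) -> w = False
        g -> ~w = True
          ~w = True
  (((m -> ~k) -> g) & ((k <-> q) <-> (~q -> q))) | (((m -> q) | k) | ((w | k) | g)) = True
    ((m -> ~k) -> g) & ((k <-> q) <-> (~q -> q)) = True
      (m -> ~k) -> g = True
        m -> ~k = False
          ~k = False
      (k <-> q) <-> (~q -> q) = True
        k <-> q = False
        ~q -> q = False
          ~q = True
    ((m -> q) | k) | ((w | k) | g) = True
      (m -> q) | k = True
        m -> q = False
      (w | k) | g = True
        w | k = True
Both conjuncts True, so the formula holds.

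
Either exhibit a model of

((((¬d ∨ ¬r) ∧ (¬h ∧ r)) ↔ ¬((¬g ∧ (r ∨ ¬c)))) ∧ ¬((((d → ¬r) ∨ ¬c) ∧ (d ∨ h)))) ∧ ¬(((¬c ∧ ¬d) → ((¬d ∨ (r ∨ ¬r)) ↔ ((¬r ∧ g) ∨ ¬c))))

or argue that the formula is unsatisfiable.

The conjunct ¬(((¬c ∧ ¬d) → ((¬d ∨ (r ∨ ¬r)) ↔ ((¬r ∧ g) ∨ ¬c)))) is unsatisfiable on its own:
  c = True: this becomes ¬((False → ((¬d ∨ (r ∨ ¬r)) ↔ (¬r ∧ g)))) = False.
  c = False: simplifies to ¬((¬d → (¬d ∨ (r ∨ ¬r)))).
    d = True: this becomes ¬((False → (r ∨ ¬r))) = False.
    d = False: this becomes ¬((True → True)) = False.
So the whole conjunction is unsatisfiable.

UNSATISFIABLE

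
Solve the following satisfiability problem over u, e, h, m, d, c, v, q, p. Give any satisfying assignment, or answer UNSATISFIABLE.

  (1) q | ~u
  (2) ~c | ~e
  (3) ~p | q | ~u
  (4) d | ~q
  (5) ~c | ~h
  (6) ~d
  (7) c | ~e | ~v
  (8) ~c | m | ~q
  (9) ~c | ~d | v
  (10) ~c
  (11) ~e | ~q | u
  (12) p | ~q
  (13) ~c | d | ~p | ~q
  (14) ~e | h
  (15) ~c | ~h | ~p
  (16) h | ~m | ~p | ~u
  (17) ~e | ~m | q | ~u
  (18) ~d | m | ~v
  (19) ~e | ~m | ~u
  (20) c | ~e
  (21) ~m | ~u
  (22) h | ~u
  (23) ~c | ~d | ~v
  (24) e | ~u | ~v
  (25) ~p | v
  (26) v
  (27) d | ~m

Unit clause (~d) forces d = False.
Unit clause (~c) forces c = False.
In (c | ~e) only ~e is left, so e = False.
Unit clause (v) forces v = True.
In (d | ~m) only ~m is left, so m = False.
In (d | ~q) only ~q is left, so q = False.
In (e | ~u | ~v) only ~u is left, so u = False.
Set h = True.
Set p = False.
All clauses satisfied.

u: False, e: False, h: True, m: False, d: False, c: False, v: True, q: False, p: False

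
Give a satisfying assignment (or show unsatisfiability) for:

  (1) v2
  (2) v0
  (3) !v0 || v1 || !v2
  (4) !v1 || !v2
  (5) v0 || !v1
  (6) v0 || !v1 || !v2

Unsatisfiable — no assignment works.

Case v0 = True:
  (v2) forces v2 = True.
  (!v0 || v1 || !v2) forces v1 = True.
  Clause (!v1 || !v2) is falsified — contradiction.
Case v0 = False:
  Clause (v0) is falsified — contradiction.
Both cases fail, so the formula is unsatisfiable.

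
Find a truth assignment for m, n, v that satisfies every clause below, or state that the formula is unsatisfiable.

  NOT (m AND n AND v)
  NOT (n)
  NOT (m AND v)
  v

m = False, n = False, v = True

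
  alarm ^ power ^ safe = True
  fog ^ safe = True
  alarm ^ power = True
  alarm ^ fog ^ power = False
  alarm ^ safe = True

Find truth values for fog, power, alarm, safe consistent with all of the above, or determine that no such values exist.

fog=T; power=F; alarm=T; safe=F

alarm ^ power ^ safe = T ^ F ^ F = True ✓
fog ^ safe = T ^ F = True ✓
alarm ^ power = T ^ F = True ✓
alarm ^ fog ^ power = T ^ T ^ F = False ✓
alarm ^ safe = T ^ F = True ✓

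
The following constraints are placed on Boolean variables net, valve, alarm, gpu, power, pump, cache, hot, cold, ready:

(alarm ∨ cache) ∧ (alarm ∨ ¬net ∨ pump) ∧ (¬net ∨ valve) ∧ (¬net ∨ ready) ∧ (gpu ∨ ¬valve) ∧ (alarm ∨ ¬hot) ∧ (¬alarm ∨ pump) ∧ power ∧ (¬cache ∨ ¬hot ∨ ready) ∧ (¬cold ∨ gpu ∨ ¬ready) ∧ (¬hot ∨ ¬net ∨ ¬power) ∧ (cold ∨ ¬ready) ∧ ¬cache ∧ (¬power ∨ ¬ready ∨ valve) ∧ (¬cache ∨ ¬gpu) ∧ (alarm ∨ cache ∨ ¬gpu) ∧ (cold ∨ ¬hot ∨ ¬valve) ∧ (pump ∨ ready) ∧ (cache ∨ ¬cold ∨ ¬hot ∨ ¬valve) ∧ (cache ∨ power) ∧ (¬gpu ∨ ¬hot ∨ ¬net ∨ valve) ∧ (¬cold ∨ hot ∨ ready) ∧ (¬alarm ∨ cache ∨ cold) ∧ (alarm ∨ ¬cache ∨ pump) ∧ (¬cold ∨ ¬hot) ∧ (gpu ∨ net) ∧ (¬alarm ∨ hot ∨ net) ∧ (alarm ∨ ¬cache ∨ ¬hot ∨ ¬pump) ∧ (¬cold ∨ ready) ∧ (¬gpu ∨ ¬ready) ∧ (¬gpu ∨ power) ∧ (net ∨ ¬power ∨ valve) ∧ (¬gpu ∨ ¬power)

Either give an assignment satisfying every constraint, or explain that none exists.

Case gpu = True:
  (power) forces power = True.
  Clause (¬gpu ∨ ¬power) is falsified — contradiction.
Case gpu = False:
  (gpu ∨ ¬valve) forces valve = False.
  (¬net ∨ valve) forces net = False.
  Clause (gpu ∨ net) is falsified — contradiction.
Both cases fail, so the formula is unsatisfiable.

Unsatisfiable — no assignment works.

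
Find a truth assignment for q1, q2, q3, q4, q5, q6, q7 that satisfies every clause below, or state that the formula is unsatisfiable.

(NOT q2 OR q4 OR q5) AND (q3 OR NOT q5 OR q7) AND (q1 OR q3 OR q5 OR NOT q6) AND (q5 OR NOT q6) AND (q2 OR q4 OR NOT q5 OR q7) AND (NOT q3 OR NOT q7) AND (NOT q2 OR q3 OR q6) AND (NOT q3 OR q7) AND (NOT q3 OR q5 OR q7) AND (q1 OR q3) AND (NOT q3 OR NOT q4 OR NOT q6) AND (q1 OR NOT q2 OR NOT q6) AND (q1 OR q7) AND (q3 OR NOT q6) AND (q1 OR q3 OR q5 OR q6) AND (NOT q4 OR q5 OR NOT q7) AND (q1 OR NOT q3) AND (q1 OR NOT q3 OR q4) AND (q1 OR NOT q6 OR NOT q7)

Try q1 = False:
  (q1 OR q3) forces q3 = True.
  clause (q1 OR NOT q3) is falsified — backtrack.
So q1 = True.
Set q2 = False.
Try q3 = True:
  (NOT q3 OR NOT q7) forces q7 = False.
  clause (NOT q3 OR q7) is falsified — backtrack.
So q3 = False.
  then (q3 OR NOT q6) forces q6 = False.
Set q4 = True.
Set q5 = False.
  then (NOT q4 OR q5 OR NOT q7) forces q7 = False.
All clauses satisfied.

q1=T; q2=F; q3=F; q4=T; q5=F; q6=F; q7=F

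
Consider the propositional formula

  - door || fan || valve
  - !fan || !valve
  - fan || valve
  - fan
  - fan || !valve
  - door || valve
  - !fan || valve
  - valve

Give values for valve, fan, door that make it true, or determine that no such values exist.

Case valve = True:
  (!fan || !valve) forces fan = False.
  Clause (fan) is falsified — contradiction.
Case valve = False:
  Clause (valve) is falsified — contradiction.
Both cases fail, so the formula is unsatisfiable.

Unsatisfiable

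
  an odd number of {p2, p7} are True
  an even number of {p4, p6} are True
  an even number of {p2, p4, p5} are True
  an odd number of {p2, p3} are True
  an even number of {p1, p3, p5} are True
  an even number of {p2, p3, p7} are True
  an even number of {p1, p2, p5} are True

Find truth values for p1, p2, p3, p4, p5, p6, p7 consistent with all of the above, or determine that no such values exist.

Adding constraints 4, 5, 7 mod 2: every variable appears an even number of times on the left, so the left side is 0.
But the right sides sum to 1 (mod 2). 0 ≠ 1 — the system is inconsistent.

The formula is unsatisfiable.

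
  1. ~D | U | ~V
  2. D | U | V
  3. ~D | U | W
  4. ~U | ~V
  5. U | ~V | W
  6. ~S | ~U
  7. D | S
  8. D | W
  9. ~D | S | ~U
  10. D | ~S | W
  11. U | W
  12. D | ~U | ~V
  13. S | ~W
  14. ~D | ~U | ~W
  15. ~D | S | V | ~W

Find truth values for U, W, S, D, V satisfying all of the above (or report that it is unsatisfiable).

Set U = False.
  then (U | W) forces W = True.
  then (S | ~W) forces S = True.
Set D = False.
  then (D | U | V) forces V = True.
All clauses satisfied.

U=F; W=T; S=T; D=F; V=T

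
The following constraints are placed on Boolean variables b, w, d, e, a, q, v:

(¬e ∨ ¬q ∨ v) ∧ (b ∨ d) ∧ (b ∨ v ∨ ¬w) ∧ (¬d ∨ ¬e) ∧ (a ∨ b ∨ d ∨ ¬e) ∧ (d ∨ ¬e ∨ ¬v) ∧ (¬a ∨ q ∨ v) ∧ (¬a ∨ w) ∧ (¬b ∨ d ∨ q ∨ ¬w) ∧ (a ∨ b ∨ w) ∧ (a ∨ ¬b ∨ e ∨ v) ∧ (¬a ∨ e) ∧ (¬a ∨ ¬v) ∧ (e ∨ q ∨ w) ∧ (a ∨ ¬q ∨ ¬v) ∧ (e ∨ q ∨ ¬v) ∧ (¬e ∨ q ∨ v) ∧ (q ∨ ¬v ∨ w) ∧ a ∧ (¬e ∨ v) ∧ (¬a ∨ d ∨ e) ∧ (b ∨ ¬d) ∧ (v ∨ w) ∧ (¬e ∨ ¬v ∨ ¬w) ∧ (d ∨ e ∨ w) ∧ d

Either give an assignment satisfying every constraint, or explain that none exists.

UNSATISFIABLE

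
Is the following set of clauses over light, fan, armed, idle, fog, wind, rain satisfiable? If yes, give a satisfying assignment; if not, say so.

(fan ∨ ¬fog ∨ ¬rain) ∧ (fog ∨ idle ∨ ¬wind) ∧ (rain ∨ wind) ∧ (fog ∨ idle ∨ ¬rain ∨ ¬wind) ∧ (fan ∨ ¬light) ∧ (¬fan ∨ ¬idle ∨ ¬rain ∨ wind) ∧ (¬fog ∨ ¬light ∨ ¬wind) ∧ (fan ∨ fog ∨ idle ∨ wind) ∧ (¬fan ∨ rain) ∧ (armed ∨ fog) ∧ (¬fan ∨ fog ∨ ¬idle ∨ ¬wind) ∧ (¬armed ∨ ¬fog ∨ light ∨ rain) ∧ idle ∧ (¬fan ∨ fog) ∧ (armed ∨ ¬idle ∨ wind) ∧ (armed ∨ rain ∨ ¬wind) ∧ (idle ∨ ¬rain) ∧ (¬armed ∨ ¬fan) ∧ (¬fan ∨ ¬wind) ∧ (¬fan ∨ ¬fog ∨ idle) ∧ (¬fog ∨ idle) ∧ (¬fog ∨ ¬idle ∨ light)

light=F, fan=F, armed=T, idle=T, fog=F, wind=T, rain=F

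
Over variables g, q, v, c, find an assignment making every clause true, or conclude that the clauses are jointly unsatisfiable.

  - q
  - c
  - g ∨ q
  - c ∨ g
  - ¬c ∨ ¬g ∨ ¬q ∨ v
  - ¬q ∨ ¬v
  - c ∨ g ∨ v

Unit clause (q) forces q = True.
Unit clause (c) forces c = True.
In (¬q ∨ ¬v) only ¬v is left, so v = False.
In (¬c ∨ ¬g ∨ ¬q ∨ v) only ¬g is left, so g = False.
Check each clause:
  (q): q holds.
  (c): c holds.
  (g ∨ q): q holds.
  (c ∨ g): c holds.
  (¬c ∨ ¬g ∨ ¬q ∨ v): ¬g holds.
  (¬q ∨ ¬v): ¬v holds.
  (c ∨ g ∨ v): c holds.
All clauses satisfied.

g: False, q: True, v: False, c: True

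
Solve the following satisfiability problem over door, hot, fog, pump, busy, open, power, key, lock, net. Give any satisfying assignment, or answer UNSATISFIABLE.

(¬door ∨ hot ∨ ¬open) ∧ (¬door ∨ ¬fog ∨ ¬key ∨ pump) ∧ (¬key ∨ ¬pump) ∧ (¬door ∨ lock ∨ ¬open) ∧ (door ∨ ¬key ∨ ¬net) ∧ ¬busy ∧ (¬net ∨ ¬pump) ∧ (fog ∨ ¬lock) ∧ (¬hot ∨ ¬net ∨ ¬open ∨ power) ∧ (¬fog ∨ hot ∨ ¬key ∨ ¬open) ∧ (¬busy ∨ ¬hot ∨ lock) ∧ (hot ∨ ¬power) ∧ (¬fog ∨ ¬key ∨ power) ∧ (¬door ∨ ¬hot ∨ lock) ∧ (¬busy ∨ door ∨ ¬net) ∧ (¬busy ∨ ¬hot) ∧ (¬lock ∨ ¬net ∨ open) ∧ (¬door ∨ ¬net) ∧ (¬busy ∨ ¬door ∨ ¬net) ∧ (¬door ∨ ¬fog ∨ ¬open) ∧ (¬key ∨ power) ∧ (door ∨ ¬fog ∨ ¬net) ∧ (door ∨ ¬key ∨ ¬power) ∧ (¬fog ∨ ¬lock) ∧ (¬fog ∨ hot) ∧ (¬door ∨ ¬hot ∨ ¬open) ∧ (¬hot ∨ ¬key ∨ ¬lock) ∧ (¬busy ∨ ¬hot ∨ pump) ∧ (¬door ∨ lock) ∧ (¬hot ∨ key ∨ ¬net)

door = False, hot = False, fog = False, pump = True, busy = False, open = True, power = False, key = False, lock = False, net = False

Unit clause (¬busy) forces busy = False.
Try door = True:
  (¬door ∨ ¬net) forces net = False.
  (¬door ∨ lock) forces lock = True.
  (fog ∨ ¬lock) forces fog = True.
  clause (¬fog ∨ ¬lock) is falsified — backtrack.
So door = False.
Set hot = False.
  then (hot ∨ ¬power) forces power = False.
  then (¬key ∨ power) forces key = False.
  then (¬fog ∨ hot) forces fog = False.
  then (fog ∨ ¬lock) forces lock = False.
Set pump = True.
  then (¬net ∨ ¬pump) forces net = False.
Set open = True.
All clauses satisfied.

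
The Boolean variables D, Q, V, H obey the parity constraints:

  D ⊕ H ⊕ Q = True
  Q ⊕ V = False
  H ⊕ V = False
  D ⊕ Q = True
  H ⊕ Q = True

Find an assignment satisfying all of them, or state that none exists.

Adding constraints 2, 3, 5 mod 2: every variable appears an even number of times on the left, so the left side is 0.
But the right sides sum to 1 (mod 2). 0 ≠ 1 — the system is inconsistent.

Unsatisfiable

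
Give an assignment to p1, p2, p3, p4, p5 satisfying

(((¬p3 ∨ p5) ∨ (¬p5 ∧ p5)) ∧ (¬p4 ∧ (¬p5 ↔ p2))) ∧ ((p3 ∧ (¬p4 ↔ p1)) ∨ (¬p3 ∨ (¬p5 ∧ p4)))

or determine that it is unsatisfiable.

p1 = False, p2 = False, p3 = False, p4 = False, p5 = True

  ((¬p3 ∨ p5) ∨ (¬p5 ∧ p5)) ∧ (¬p4 ∧ (¬p5 ↔ p2)) = True
    (¬p3 ∨ p5) ∨ (¬p5 ∧ p5) = True
      ¬p3 ∨ p5 = True
        ¬p3 = True
      ¬p5 ∧ p5 = False
        ¬p5 = False
    ¬p4 ∧ (¬p5 ↔ p2) = True
      ¬p4 = True
      ¬p5 ↔ p2 = True
        ¬p5 = False
  (p3 ∧ (¬p4 ↔ p1)) ∨ (¬p3 ∨ (¬p5 ∧ p4)) = True
    p3 ∧ (¬p4 ↔ p1) = False
      ¬p4 ↔ p1 = False
        ¬p4 = True
    ¬p3 ∨ (¬p5 ∧ p4) = True
      ¬p3 = True
      ¬p5 ∧ p4 = False
        ¬p5 = False
Both conjuncts True, so the formula holds.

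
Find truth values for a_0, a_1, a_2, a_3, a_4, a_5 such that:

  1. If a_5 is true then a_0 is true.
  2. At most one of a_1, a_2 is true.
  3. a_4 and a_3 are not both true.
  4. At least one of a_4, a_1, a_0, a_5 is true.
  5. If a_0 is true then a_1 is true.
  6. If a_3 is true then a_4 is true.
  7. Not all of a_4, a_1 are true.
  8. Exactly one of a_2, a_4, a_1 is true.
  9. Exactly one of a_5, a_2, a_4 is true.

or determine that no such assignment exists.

a_0=T, a_1=T, a_2=F, a_3=F, a_4=F, a_5=T

  (1) a_5=T ⇒ a_0: T ✓
  (2) {a_1, a_2}: 1 true — at most one ✓
  (3) a_4=F, a_3=F — not both ✓
  (4) {a_4, a_1, a_0, a_5}: 3 true — at least one ✓
  (5) a_0=T ⇒ a_1: T ✓
  (6) a_3=F ⇒ a_4: vacuous ✓
  (7) {a_4, a_1}: 1/2 true — not all ✓
  (8) {a_2, a_4, a_1}: 1 true — exactly one ✓
  (9) {a_5, a_2, a_4}: 1 true — exactly one ✓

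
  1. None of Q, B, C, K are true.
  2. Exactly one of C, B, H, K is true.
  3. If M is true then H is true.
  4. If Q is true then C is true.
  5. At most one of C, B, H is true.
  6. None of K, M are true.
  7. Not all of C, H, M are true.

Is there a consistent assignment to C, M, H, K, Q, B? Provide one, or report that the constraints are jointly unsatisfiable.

C=F; M=F; H=T; K=F; Q=F; B=F

  (1) {Q, B, C, K}: 0 true — none ✓
  (2) {C, B, H, K}: 1 true — exactly one ✓
  (3) M=F ⇒ H: vacuous ✓
  (4) Q=F ⇒ C: vacuous ✓
  (5) {C, B, H}: 1 true — at most one ✓
  (6) {K, M}: 0 true — none ✓
  (7) {C, H, M}: 1/3 true — not all ✓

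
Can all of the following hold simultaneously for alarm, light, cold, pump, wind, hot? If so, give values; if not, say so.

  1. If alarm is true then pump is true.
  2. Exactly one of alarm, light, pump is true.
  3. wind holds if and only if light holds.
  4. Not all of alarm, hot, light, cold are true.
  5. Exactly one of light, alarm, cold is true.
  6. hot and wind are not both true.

alarm = False, light = False, cold = True, pump = True, wind = False, hot = False

  (1) alarm=F ⇒ pump: vacuous ✓
  (2) {alarm, light, pump}: 1 true — exactly one ✓
  (3) wind=F, light=F — same ✓
  (4) {alarm, hot, light, cold}: 1/4 true — not all ✓
  (5) {light, alarm, cold}: 1 true — exactly one ✓
  (6) hot=F, wind=F — not both ✓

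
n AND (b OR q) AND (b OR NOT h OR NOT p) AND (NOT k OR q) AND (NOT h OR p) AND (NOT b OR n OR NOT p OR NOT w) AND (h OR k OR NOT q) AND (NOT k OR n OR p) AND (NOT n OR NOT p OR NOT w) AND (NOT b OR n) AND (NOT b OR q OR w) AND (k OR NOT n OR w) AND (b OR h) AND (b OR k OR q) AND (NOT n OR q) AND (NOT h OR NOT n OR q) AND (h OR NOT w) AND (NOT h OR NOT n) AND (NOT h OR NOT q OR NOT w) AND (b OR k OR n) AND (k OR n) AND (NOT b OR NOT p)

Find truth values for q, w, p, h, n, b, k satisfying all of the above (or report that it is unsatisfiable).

Unit clause (n) forces n = True.
In (NOT n OR q) only q is left, so q = True.
In (NOT h OR NOT n) only NOT h is left, so h = False.
In (h OR k OR NOT q) only k is left, so k = True.
In (b OR h) only b is left, so b = True.
In (h OR NOT w) only NOT w is left, so w = False.
In (NOT b OR NOT p) only NOT p is left, so p = False.
All clauses satisfied.

q = True, w = False, p = False, h = False, n = True, b = True, k = True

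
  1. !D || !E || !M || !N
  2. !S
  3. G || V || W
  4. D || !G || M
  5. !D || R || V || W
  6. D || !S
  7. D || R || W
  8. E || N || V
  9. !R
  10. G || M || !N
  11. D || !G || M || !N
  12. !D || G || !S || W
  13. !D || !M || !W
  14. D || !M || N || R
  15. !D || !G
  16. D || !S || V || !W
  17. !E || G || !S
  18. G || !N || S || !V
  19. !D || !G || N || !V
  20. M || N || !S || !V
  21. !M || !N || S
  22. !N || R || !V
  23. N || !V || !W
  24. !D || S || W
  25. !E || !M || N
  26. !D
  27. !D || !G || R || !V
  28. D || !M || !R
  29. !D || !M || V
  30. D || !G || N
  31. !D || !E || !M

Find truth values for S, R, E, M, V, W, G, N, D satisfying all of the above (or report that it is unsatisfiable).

S: False, R: False, E: True, M: False, V: False, W: True, G: False, N: False, D: False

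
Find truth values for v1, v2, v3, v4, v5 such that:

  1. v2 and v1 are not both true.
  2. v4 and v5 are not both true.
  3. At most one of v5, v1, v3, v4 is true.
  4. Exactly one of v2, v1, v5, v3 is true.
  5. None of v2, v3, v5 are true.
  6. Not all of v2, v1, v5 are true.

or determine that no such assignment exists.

v1: True, v2: False, v3: False, v4: False, v5: False

  (1) v2=F, v1=T — not both ✓
  (2) v4=F, v5=F — not both ✓
  (3) {v5, v1, v3, v4}: 1 true — at most one ✓
  (4) {v2, v1, v5, v3}: 1 true — exactly one ✓
  (5) {v2, v3, v5}: 0 true — none ✓
  (6) {v2, v1, v5}: 1/3 true — not all ✓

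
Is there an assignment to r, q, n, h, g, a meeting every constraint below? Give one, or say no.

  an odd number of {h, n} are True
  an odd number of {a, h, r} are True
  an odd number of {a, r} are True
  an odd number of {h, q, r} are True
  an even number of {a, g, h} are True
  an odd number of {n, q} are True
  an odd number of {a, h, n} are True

r = True; q = False; n = True; h = False; g = False; a = False

{h, n}: 1 true → odd ✓
{a, h, r}: 1 true → odd ✓
{a, r}: 1 true → odd ✓
{h, q, r}: 1 true → odd ✓
{a, g, h}: 0 true → even ✓
{n, q}: 1 true → odd ✓
{a, h, n}: 1 true → odd ✓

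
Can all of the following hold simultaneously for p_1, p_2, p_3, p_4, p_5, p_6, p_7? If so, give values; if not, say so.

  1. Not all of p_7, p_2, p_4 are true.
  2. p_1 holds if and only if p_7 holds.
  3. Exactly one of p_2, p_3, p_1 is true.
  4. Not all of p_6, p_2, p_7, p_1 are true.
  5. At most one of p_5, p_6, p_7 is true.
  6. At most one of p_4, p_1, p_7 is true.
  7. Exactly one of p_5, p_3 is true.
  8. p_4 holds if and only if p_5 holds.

p_1 = False, p_2 = True, p_3 = False, p_4 = True, p_5 = True, p_6 = False, p_7 = False

  (1) {p_7, p_2, p_4}: 2/3 true — not all ✓
  (2) p_1=F, p_7=F — same ✓
  (3) {p_2, p_3, p_1}: 1 true — exactly one ✓
  (4) {p_6, p_2, p_7, p_1}: 1/4 true — not all ✓
  (5) {p_5, p_6, p_7}: 1 true — at most one ✓
  (6) {p_4, p_1, p_7}: 1 true — at most one ✓
  (7) {p_5, p_3}: 1 true — exactly one ✓
  (8) p_4=T, p_5=T — same ✓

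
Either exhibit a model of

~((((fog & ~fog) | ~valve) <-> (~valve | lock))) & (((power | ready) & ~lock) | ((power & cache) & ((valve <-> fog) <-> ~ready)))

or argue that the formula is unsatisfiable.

cache=T, ready=F, power=T, valve=T, lock=T, fog=T

  ~((((fog & ~fog) | ~valve) <-> (~valve | lock))) = True
    ((fog & ~fog) | ~valve) <-> (~valve | lock) = False
      (fog & ~fog) | ~valve = False
        fog & ~fog = False
          ~fog = False
        ~valve = False
      ~valve | lock = True
        ~valve = False
  ((power | ready) & ~lock) | ((power & cache) & ((valve <-> fog) <-> ~ready)) = True
    (power | ready) & ~lock = False
      power | ready = True
      ~lock = False
    (power & cache) & ((valve <-> fog) <-> ~ready) = True
      power & cache = True
      (valve <-> fog) <-> ~ready = True
        valve <-> fog = True
        ~ready = True
Both conjuncts True, so the formula holds.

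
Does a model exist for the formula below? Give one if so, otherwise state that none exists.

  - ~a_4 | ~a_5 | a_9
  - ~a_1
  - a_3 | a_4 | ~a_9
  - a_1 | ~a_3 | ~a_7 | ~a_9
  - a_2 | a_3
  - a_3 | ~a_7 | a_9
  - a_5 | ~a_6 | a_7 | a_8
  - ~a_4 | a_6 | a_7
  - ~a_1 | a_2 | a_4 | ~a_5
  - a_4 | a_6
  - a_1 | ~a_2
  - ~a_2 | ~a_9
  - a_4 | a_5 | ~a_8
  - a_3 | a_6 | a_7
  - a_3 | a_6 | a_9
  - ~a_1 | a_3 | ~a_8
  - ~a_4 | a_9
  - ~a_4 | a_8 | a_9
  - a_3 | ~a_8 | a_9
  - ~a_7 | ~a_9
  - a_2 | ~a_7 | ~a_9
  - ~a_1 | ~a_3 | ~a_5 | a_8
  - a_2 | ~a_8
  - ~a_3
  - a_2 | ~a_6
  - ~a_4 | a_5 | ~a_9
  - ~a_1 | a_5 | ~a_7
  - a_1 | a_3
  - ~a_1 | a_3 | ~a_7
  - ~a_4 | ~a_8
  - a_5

UNSATISFIABLE

Case a_3 = True:
  Clause (~a_3) is falsified — contradiction.
Case a_3 = False:
  (~a_1) forces a_1 = False.
  Clause (a_1 | a_3) is falsified — contradiction.
Both cases fail, so the formula is unsatisfiable.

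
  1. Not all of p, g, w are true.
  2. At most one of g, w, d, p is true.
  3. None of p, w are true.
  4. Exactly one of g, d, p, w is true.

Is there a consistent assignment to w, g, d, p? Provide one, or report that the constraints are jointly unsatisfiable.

w = False, g = False, d = True, p = False

  (1) {p, g, w}: 0/3 true — not all ✓
  (2) {g, w, d, p}: 1 true — at most one ✓
  (3) {p, w}: 0 true — none ✓
  (4) {g, d, p, w}: 1 true — exactly one ✓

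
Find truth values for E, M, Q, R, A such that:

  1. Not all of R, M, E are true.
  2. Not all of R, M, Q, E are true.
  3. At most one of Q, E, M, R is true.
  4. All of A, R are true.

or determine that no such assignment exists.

E=F; M=F; Q=F; R=T; A=T

  (1) {R, M, E}: 1/3 true — not all ✓
  (2) {R, M, Q, E}: 1/4 true — not all ✓
  (3) {Q, E, M, R}: 1 true — at most one ✓
  (4) {A, R}: all 2 true ✓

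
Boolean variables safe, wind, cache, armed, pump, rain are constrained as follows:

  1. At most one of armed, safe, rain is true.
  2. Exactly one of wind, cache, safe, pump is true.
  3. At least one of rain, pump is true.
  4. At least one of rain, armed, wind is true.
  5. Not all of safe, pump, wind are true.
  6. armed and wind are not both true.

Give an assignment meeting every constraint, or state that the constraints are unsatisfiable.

safe = False, wind = False, cache = False, armed = False, pump = True, rain = True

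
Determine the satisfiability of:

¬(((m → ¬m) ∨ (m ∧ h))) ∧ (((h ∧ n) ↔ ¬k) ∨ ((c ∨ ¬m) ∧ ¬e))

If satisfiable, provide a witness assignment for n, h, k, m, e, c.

n: False, h: False, k: False, m: True, e: False, c: True

  ¬(((m → ¬m) ∨ (m ∧ h))) = True
    (m → ¬m) ∨ (m ∧ h) = False
      m → ¬m = False
        ¬m = False
      m ∧ h = False
  ((h ∧ n) ↔ ¬k) ∨ ((c ∨ ¬m) ∧ ¬e) = True
    (h ∧ n) ↔ ¬k = False
      h ∧ n = False
      ¬k = True
    (c ∨ ¬m) ∧ ¬e = True
      c ∨ ¬m = True
        ¬m = False
      ¬e = True
Both conjuncts True, so the formula holds.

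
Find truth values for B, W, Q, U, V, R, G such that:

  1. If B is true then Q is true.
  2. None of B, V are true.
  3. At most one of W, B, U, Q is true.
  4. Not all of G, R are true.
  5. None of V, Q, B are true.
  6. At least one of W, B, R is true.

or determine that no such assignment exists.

B = False; W = True; Q = False; U = False; V = False; R = True; G = False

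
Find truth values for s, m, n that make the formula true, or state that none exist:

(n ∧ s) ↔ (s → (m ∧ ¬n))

s=T, m=F, n=F

  (n ∧ s) ↔ (s → (m ∧ ¬n)) = True
    n ∧ s = False
    s → (m ∧ ¬n) = False
      m ∧ ¬n = False
        ¬n = True
The formula evaluates to True.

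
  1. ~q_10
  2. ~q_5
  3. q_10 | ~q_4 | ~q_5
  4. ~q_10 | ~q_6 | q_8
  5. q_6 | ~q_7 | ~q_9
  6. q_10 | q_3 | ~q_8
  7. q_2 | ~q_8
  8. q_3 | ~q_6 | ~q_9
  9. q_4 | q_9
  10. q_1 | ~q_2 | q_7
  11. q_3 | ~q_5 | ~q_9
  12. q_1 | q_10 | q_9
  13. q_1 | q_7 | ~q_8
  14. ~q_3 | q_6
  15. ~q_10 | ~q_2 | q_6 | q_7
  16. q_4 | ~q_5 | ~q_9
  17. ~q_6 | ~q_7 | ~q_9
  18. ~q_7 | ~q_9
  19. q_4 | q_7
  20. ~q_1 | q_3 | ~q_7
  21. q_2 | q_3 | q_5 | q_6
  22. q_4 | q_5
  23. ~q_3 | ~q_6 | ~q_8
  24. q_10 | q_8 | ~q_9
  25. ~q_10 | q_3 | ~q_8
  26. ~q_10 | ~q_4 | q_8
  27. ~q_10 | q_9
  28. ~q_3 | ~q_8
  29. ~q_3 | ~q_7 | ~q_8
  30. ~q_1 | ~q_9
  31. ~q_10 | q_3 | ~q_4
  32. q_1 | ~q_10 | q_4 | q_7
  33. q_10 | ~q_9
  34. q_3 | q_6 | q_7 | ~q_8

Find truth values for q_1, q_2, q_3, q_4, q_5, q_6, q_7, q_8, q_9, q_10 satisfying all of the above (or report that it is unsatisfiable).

Unit clause (~q_10) forces q_10 = False.
Unit clause (~q_5) forces q_5 = False.
In (q_4 | q_5) only q_4 is left, so q_4 = True.
In (q_10 | ~q_9) only ~q_9 is left, so q_9 = False.
In (q_1 | q_10 | q_9) only q_1 is left, so q_1 = True.
Set q_2 = True.
Set q_3 = True.
  then (~q_3 | q_6) forces q_6 = True.
  then (~q_3 | ~q_6 | ~q_8) forces q_8 = False.
Set q_7 = False.
All clauses satisfied.

q_1: True, q_2: True, q_3: True, q_4: True, q_5: False, q_6: True, q_7: False, q_8: False, q_9: False, q_10: False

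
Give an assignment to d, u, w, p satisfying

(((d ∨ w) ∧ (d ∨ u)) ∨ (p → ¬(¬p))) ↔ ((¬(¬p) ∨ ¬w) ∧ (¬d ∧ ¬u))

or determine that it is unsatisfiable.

d = False, u = False, w = True, p = True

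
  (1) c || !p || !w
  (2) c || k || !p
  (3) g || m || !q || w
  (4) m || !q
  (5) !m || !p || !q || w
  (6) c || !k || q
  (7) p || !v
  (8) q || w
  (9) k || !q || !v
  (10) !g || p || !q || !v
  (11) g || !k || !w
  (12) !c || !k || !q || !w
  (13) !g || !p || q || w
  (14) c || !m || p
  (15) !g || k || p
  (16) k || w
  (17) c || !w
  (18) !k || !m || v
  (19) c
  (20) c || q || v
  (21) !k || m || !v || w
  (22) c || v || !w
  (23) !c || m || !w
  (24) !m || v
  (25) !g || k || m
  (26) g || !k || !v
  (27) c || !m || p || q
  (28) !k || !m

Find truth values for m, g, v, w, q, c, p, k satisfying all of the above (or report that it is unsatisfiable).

Unit clause (c) forces c = True.
Try m = False:
  (m || !q) forces q = False.
  (q || w) forces w = True.
  clause (!c || m || !w) is falsified — backtrack.
So m = True.
  then (!m || v) forces v = True.
  then (!k || !m) forces k = False.
  then (p || !v) forces p = True.
  then (k || !q || !v) forces q = False.
  then (k || w) forces w = True.
Set g = False.
All clauses satisfied.

m: True; g: False; v: True; w: True; q: False; c: True; p: True; k: False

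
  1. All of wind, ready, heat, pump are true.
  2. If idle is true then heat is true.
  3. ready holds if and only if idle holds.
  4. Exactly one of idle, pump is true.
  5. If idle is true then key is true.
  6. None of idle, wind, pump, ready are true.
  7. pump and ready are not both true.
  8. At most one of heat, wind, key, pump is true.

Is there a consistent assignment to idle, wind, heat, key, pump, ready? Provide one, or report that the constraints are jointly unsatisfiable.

Case wind = True:
  Constraint (6) is violated (wind=T) — contradiction.
Case wind = False:
  Constraint (1) is violated (wind=F) — contradiction.
Both cases fail — unsatisfiable.

The formula is unsatisfiable.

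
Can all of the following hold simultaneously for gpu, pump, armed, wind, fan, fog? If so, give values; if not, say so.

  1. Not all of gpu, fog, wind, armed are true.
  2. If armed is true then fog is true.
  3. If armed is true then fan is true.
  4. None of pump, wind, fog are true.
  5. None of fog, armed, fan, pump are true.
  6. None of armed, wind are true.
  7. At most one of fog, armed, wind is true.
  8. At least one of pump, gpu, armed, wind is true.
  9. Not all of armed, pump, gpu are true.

gpu=T, pump=F, armed=F, wind=F, fan=F, fog=F

  (1) {gpu, fog, wind, armed}: 1/4 true — not all ✓
  (2) armed=F ⇒ fog: vacuous ✓
  (3) armed=F ⇒ fan: vacuous ✓
  (4) {pump, wind, fog}: 0 true — none ✓
  (5) {fog, armed, fan, pump}: 0 true — none ✓
  (6) {armed, wind}: 0 true — none ✓
  (7) {fog, armed, wind}: 0 true — at most one ✓
  (8) {pump, gpu, armed, wind}: 1 true — at least one ✓
  (9) {armed, pump, gpu}: 1/3 true — not all ✓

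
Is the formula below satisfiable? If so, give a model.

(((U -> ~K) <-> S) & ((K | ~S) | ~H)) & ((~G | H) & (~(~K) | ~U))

S = True, G = False, U = False, H = False, K = True

  ((U -> ~K) <-> S) & ((K | ~S) | ~H) = True
    (U -> ~K) <-> S = True
      U -> ~K = True
        ~K = False
    (K | ~S) | ~H = True
      K | ~S = True
        ~S = False
      ~H = True
  (~G | H) & (~(~K) | ~U) = True
    ~G | H = True
      ~G = True
    ~(~K) | ~U = True
      ~(~K) = True
        ~K = False
      ~U = True
Both conjuncts True, so the formula holds.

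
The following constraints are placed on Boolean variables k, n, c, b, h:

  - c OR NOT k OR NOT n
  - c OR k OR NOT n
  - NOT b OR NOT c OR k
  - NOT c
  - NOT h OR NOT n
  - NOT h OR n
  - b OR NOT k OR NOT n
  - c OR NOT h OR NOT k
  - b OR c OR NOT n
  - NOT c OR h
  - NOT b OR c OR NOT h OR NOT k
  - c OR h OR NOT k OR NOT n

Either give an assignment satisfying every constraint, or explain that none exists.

Unit clause (NOT c) forces c = False.
Set k = False.
  then (c OR k OR NOT n) forces n = False.
  then (NOT h OR n) forces h = False.
Set b = True.
All clauses satisfied.

k: False, n: False, c: False, b: True, h: False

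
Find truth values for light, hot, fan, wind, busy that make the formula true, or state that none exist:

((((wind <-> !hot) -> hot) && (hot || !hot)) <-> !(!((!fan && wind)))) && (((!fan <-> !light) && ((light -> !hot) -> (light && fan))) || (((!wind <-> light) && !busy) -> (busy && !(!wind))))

light: False, hot: True, fan: False, wind: True, busy: True

  (((wind <-> !hot) -> hot) && (hot || !hot)) <-> !(!((!fan && wind))) = True
    ((wind <-> !hot) -> hot) && (hot || !hot) = True
      (wind <-> !hot) -> hot = True
        wind <-> !hot = False
          !hot = False
      hot || !hot = True
        !hot = False
    !(!((!fan && wind))) = True
      !((!fan && wind)) = False
        !fan && wind = True
          !fan = True
  ((!fan <-> !light) && ((light -> !hot) -> (light && fan))) || (((!wind <-> light) && !busy) -> (busy && !(!wind))) = True
    (!fan <-> !light) && ((light -> !hot) -> (light && fan)) = False
      !fan <-> !light = True
        !fan = True
        !light = True
      (light -> !hot) -> (light && fan) = False
        light -> !hot = True
          !hot = False
        light && fan = False
    ((!wind <-> light) && !busy) -> (busy && !(!wind)) = True
      (!wind <-> light) && !busy = False
        !wind <-> light = True
          !wind = False
        !busy = False
      busy && !(!wind) = True
        !(!wind) = True
          !wind = False
Both conjuncts True, so the formula holds.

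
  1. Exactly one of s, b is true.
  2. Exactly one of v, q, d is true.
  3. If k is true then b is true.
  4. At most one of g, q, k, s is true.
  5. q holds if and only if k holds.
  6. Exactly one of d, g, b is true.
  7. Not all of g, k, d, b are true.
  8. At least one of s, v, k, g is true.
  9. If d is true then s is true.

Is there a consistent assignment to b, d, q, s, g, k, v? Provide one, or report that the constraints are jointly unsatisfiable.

b = False, d = True, q = False, s = True, g = False, k = False, v = False

  (1) {s, b}: 1 true — exactly one ✓
  (2) {v, q, d}: 1 true — exactly one ✓
  (3) k=F ⇒ b: vacuous ✓
  (4) {g, q, k, s}: 1 true — at most one ✓
  (5) q=F, k=F — same ✓
  (6) {d, g, b}: 1 true — exactly one ✓
  (7) {g, k, d, b}: 1/4 true — not all ✓
  (8) {s, v, k, g}: 1 true — at least one ✓
  (9) d=T ⇒ s: T ✓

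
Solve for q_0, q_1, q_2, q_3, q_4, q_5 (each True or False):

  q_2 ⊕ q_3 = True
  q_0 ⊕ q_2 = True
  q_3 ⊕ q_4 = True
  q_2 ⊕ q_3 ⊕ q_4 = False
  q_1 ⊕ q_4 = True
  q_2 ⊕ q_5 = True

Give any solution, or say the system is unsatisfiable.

q_0 = False; q_1 = False; q_2 = True; q_3 = False; q_4 = True; q_5 = False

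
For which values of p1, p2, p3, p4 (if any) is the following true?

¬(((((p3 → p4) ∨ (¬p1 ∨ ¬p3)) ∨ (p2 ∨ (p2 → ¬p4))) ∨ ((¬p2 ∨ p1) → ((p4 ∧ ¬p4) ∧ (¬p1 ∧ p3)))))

UNSATISFIABLE

Case p2 = True: the formula becomes ¬((True ∨ (p1 → ((p4 ∧ ¬p4) ∧ (¬p1 ∧ p3))))) = False.
Case p2 = False: the formula becomes ¬((True ∨ ((p4 ∧ ¬p4) ∧ (¬p1 ∧ p3)))) = False.
Both cases fail — unsatisfiable.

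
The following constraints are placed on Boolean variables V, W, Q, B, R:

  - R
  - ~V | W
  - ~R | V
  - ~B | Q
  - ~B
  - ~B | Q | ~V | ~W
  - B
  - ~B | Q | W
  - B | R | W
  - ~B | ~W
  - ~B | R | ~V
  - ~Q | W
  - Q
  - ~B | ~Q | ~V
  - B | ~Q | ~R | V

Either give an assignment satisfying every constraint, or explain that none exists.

Case B = True:
  Clause (~B) is falsified — contradiction.
Case B = False:
  Clause (B) is falsified — contradiction.
Both cases fail, so the formula is unsatisfiable.

The formula is unsatisfiable.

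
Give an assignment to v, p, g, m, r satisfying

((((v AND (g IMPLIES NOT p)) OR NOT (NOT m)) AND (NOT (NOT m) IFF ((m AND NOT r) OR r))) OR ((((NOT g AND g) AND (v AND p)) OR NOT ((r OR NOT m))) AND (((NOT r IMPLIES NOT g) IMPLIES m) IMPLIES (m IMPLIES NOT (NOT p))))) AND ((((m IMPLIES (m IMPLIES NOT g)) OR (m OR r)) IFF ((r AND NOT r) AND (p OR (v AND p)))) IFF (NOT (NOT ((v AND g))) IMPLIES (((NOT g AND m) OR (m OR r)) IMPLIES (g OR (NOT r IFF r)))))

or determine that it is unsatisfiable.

No satisfying assignment exists.

The conjunct (((m IMPLIES (m IMPLIES NOT g)) OR (m OR r)) IFF ((r AND NOT r) AND (p OR (v AND p)))) IFF (NOT (NOT ((v AND g))) IMPLIES (((NOT g AND m) OR (m OR r)) IMPLIES (g OR (NOT r IFF r)))) is unsatisfiable on its own:
  g = True: simplifies to ((m IMPLIES NOT m) OR (m OR r)) IFF ((r AND NOT r) AND (p OR (v AND p))).
    r = True: this becomes ((m IMPLIES NOT m) OR True) IFF (False AND (p OR (v AND p))) = False.
    r = False: simplifies to NOT (((m IMPLIES NOT m) OR m)).
      m = True: this becomes NOT ((False OR True)) = False.
      m = False: this becomes NOT ((True OR False)) = False.
  g = False: simplifies to (r AND NOT r) AND (p OR (v AND p)).
    r = True: the conjunct NOT r is False.
    r = False: the conjunct r is False.
So the whole conjunction is unsatisfiable.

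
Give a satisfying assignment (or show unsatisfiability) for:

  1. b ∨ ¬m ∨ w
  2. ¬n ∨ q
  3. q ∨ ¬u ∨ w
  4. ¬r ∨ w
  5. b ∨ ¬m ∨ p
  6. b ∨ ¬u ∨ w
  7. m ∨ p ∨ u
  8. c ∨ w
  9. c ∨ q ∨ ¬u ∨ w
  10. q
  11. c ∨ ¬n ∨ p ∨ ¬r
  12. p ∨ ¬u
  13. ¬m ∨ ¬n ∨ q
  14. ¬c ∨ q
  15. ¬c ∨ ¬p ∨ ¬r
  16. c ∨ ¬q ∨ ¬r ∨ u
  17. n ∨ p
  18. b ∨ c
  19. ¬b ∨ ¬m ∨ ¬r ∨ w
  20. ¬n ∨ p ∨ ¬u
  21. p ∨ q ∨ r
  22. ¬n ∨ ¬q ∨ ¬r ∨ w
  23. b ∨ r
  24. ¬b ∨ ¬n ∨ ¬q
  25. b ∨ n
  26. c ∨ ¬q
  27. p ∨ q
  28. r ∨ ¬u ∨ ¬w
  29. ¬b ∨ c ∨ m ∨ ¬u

c=T, q=T, w=T, b=T, r=F, n=F, m=F, u=F, p=T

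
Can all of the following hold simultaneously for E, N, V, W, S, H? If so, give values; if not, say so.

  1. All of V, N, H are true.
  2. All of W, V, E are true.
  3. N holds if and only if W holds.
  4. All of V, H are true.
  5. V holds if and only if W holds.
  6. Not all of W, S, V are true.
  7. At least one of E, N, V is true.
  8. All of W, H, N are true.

E = True, N = True, V = True, W = True, S = False, H = True

  (1) {V, N, H}: all 3 true ✓
  (2) {W, V, E}: all 3 true ✓
  (3) N=T, W=T — same ✓
  (4) {V, H}: all 2 true ✓
  (5) V=T, W=T — same ✓
  (6) {W, S, V}: 2/3 true — not all ✓
  (7) {E, N, V}: 3 true — at least one ✓
  (8) {W, H, N}: all 3 true ✓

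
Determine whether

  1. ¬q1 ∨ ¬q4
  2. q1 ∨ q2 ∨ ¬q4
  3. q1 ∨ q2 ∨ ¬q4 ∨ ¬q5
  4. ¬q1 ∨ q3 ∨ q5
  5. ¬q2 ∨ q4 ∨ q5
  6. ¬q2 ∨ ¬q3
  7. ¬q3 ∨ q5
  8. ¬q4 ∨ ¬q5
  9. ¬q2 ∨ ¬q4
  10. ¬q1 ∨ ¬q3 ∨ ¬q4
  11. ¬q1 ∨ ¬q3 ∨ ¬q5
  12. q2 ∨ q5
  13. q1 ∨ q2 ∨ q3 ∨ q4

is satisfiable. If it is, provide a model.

q1 = False, q2 = False, q3 = True, q4 = False, q5 = True

Set q1 = False.
Set q2 = False.
  then (q1 ∨ q2 ∨ ¬q4) forces q4 = False.
  then (q2 ∨ q5) forces q5 = True.
  then (q1 ∨ q2 ∨ q3 ∨ q4) forces q3 = True.
All clauses satisfied.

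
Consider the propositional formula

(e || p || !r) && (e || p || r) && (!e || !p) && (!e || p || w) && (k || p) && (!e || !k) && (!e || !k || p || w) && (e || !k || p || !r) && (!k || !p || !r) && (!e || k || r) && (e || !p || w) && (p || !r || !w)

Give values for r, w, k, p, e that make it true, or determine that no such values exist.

r = False, w = True, k = False, p = True, e = False

Set r = False.
Set w = True.
Set k = False.
  then (k || p) forces p = True.
  then (!e || k || r) forces e = False.
All clauses satisfied.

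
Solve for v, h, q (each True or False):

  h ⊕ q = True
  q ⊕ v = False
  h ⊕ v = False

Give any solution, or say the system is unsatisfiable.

Adding constraints 1, 2, 3 mod 2: every variable appears an even number of times on the left, so the left side is 0.
But the right sides sum to 1 (mod 2). 0 ≠ 1 — the system is inconsistent.

Unsatisfiable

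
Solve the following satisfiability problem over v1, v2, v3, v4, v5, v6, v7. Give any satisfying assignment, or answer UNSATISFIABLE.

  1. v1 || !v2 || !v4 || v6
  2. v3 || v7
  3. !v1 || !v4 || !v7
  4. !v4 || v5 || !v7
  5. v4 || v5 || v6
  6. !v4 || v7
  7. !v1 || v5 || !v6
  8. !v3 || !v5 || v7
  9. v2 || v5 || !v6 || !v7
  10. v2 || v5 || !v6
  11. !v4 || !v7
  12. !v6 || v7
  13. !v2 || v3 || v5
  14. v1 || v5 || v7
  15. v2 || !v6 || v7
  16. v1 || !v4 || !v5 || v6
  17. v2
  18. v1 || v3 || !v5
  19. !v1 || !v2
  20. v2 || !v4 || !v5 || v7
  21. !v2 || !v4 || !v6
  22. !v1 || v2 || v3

v1 = False, v2 = True, v3 = True, v4 = False, v5 = True, v6 = False, v7 = True

Unit clause (v2) forces v2 = True.
In (!v1 || !v2) only !v1 is left, so v1 = False.
Try v3 = False:
  (v3 || v7) forces v7 = True.
  (!v4 || !v7) forces v4 = False.
  (!v2 || v3 || v5) forces v5 = True.
  clause (v1 || v3 || !v5) is falsified — backtrack.
So v3 = True.
Try v4 = True:
  (v1 || !v2 || !v4 || v6) forces v6 = True.
  clause (!v2 || !v4 || !v6) is falsified — backtrack.
So v4 = False.
Set v5 = True.
  then (!v3 || !v5 || v7) forces v7 = True.
Set v6 = False.
All clauses satisfied.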